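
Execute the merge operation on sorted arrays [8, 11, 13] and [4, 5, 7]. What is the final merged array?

Merging process:

Compare 8 vs 4: take 4 from right. Merged: [4]
Compare 8 vs 5: take 5 from right. Merged: [4, 5]
Compare 8 vs 7: take 7 from right. Merged: [4, 5, 7]
Append remaining from left: [8, 11, 13]. Merged: [4, 5, 7, 8, 11, 13]

Final merged array: [4, 5, 7, 8, 11, 13]
Total comparisons: 3

The merged array is [4, 5, 7, 8, 11, 13], requiring 3 comparisons. The merge step runs in O(n) time where n is the total number of elements.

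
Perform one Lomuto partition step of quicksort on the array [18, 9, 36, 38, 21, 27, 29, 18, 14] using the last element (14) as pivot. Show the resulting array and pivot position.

Lomuto partition with pivot = 14:

Initial array: [18, 9, 36, 38, 21, 27, 29, 18, 14]

arr[0]=18 > 14: no swap
arr[1]=9 <= 14: swap with position 0, array becomes [9, 18, 36, 38, 21, 27, 29, 18, 14]
arr[2]=36 > 14: no swap
arr[3]=38 > 14: no swap
arr[4]=21 > 14: no swap
arr[5]=27 > 14: no swap
arr[6]=29 > 14: no swap
arr[7]=18 > 14: no swap

Place pivot at position 1: [9, 14, 36, 38, 21, 27, 29, 18, 18]
Pivot position: 1

After partitioning with pivot 14, the array becomes [9, 14, 36, 38, 21, 27, 29, 18, 18]. The pivot is placed at index 1. All elements to the left of the pivot are <= 14, and all elements to the right are > 14.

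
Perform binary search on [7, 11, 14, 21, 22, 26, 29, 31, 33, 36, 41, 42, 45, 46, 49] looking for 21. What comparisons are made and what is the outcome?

Binary search for 21 in [7, 11, 14, 21, 22, 26, 29, 31, 33, 36, 41, 42, 45, 46, 49]:

lo=0, hi=14, mid=7, arr[mid]=31 -> 31 > 21, search left half
lo=0, hi=6, mid=3, arr[mid]=21 -> Found target at index 3!

Binary search finds 21 at index 3 after 2 comparisons. The search repeatedly halves the search space by comparing with the middle element.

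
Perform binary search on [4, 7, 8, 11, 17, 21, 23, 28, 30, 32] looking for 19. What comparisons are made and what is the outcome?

Binary search for 19 in [4, 7, 8, 11, 17, 21, 23, 28, 30, 32]:

lo=0, hi=9, mid=4, arr[mid]=17 -> 17 < 19, search right half
lo=5, hi=9, mid=7, arr[mid]=28 -> 28 > 19, search left half
lo=5, hi=6, mid=5, arr[mid]=21 -> 21 > 19, search left half
lo=5 > hi=4, target 19 not found

Binary search determines that 19 is not in the array after 3 comparisons. The search space was exhausted without finding the target.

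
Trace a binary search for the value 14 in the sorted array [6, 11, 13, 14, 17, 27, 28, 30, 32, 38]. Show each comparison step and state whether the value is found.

Binary search for 14 in [6, 11, 13, 14, 17, 27, 28, 30, 32, 38]:

lo=0, hi=9, mid=4, arr[mid]=17 -> 17 > 14, search left half
lo=0, hi=3, mid=1, arr[mid]=11 -> 11 < 14, search right half
lo=2, hi=3, mid=2, arr[mid]=13 -> 13 < 14, search right half
lo=3, hi=3, mid=3, arr[mid]=14 -> Found target at index 3!

Binary search finds 14 at index 3 after 4 comparisons. The search repeatedly halves the search space by comparing with the middle element.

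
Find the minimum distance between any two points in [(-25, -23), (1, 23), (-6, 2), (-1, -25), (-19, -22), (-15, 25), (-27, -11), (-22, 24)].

Computing all pairwise distances among 8 points:

d((-25, -23), (1, 23)) = 52.8394
d((-25, -23), (-6, 2)) = 31.4006
d((-25, -23), (-1, -25)) = 24.0832
d((-25, -23), (-19, -22)) = 6.0828 <-- minimum
d((-25, -23), (-15, 25)) = 49.0306
d((-25, -23), (-27, -11)) = 12.1655
d((-25, -23), (-22, 24)) = 47.0956
d((1, 23), (-6, 2)) = 22.1359
d((1, 23), (-1, -25)) = 48.0416
d((1, 23), (-19, -22)) = 49.2443
d((1, 23), (-15, 25)) = 16.1245
d((1, 23), (-27, -11)) = 44.0454
d((1, 23), (-22, 24)) = 23.0217
d((-6, 2), (-1, -25)) = 27.4591
d((-6, 2), (-19, -22)) = 27.2947
d((-6, 2), (-15, 25)) = 24.6982
d((-6, 2), (-27, -11)) = 24.6982
d((-6, 2), (-22, 24)) = 27.2029
d((-1, -25), (-19, -22)) = 18.2483
d((-1, -25), (-15, 25)) = 51.923
d((-1, -25), (-27, -11)) = 29.5296
d((-1, -25), (-22, 24)) = 53.3104
d((-19, -22), (-15, 25)) = 47.1699
d((-19, -22), (-27, -11)) = 13.6015
d((-19, -22), (-22, 24)) = 46.0977
d((-15, 25), (-27, -11)) = 37.9473
d((-15, 25), (-22, 24)) = 7.0711
d((-27, -11), (-22, 24)) = 35.3553

Closest pair: (-25, -23) and (-19, -22) with distance 6.0828

The closest pair is (-25, -23) and (-19, -22) with Euclidean distance 6.0828. For 8 points, brute-force pairwise comparison is shown above. For large n, the divide-and-conquer algorithm (sort by x, recurse on halves, check the dividing strip) achieves O(n log n).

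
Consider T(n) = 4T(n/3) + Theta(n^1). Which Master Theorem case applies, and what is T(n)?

Master Theorem for T(n) = 4T(n/3) + O(n^1):

a = 4, b = 3, c = 1
log_b(a) = log_3(4) = 1.2619

Case 1: c = 1 < log_3(4) = 1.2619
T(n) = O(n^(log_3 4))

For T(n) = 4T(n/3) + O(n^1): log_3(4) = 1.2619. This is Case 1 of the Master Theorem (c < log_b(a), work dominated by leaves), giving O(n^(log_3 4)).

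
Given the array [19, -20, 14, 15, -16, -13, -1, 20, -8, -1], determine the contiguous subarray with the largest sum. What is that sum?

Using Kadane's algorithm on [19, -20, 14, 15, -16, -13, -1, 20, -8, -1]:

Scanning through the array:
Position 1 (value -20): max_ending_here = -1, max_so_far = 19
Position 2 (value 14): max_ending_here = 14, max_so_far = 19
Position 3 (value 15): max_ending_here = 29, max_so_far = 29
Position 4 (value -16): max_ending_here = 13, max_so_far = 29
Position 5 (value -13): max_ending_here = 0, max_so_far = 29
Position 6 (value -1): max_ending_here = -1, max_so_far = 29
Position 7 (value 20): max_ending_here = 20, max_so_far = 29
Position 8 (value -8): max_ending_here = 12, max_so_far = 29
Position 9 (value -1): max_ending_here = 11, max_so_far = 29

Maximum subarray: [14, 15]
Maximum sum: 29

The maximum subarray is [14, 15] with sum 29. This subarray runs from index 2 to index 3.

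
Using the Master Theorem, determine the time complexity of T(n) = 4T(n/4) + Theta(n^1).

Master Theorem for T(n) = 4T(n/4) + O(n^1):

a = 4, b = 4, c = 1
log_b(a) = log_4(4) = 1.0000

Case 2: c = 1 = log_4(4) = 1.0000
T(n) = O(n^1 log n) = O(n log n)

For T(n) = 4T(n/4) + O(n^1): log_4(4) = 1.0000. This is Case 2 of the Master Theorem (c = log_b(a), equal work at all levels), giving O(n log n).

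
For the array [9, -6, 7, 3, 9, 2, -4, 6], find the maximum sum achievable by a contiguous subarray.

Using Kadane's algorithm on [9, -6, 7, 3, 9, 2, -4, 6]:

Scanning through the array:
Position 1 (value -6): max_ending_here = 3, max_so_far = 9
Position 2 (value 7): max_ending_here = 10, max_so_far = 10
Position 3 (value 3): max_ending_here = 13, max_so_far = 13
Position 4 (value 9): max_ending_here = 22, max_so_far = 22
Position 5 (value 2): max_ending_here = 24, max_so_far = 24
Position 6 (value -4): max_ending_here = 20, max_so_far = 24
Position 7 (value 6): max_ending_here = 26, max_so_far = 26

Maximum subarray: [9, -6, 7, 3, 9, 2, -4, 6]
Maximum sum: 26

The maximum subarray is [9, -6, 7, 3, 9, 2, -4, 6] with sum 26. This subarray runs from index 0 to index 7.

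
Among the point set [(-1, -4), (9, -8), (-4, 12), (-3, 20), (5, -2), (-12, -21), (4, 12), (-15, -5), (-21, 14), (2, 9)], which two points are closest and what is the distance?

Computing all pairwise distances among 10 points:

d((-1, -4), (9, -8)) = 10.7703
d((-1, -4), (-4, 12)) = 16.2788
d((-1, -4), (-3, 20)) = 24.0832
d((-1, -4), (5, -2)) = 6.3246
d((-1, -4), (-12, -21)) = 20.2485
d((-1, -4), (4, 12)) = 16.7631
d((-1, -4), (-15, -5)) = 14.0357
d((-1, -4), (-21, 14)) = 26.9072
d((-1, -4), (2, 9)) = 13.3417
d((9, -8), (-4, 12)) = 23.8537
d((9, -8), (-3, 20)) = 30.4631
d((9, -8), (5, -2)) = 7.2111
d((9, -8), (-12, -21)) = 24.6982
d((9, -8), (4, 12)) = 20.6155
d((9, -8), (-15, -5)) = 24.1868
d((9, -8), (-21, 14)) = 37.2022
d((9, -8), (2, 9)) = 18.3848
d((-4, 12), (-3, 20)) = 8.0623
d((-4, 12), (5, -2)) = 16.6433
d((-4, 12), (-12, -21)) = 33.9559
d((-4, 12), (4, 12)) = 8.0
d((-4, 12), (-15, -5)) = 20.2485
d((-4, 12), (-21, 14)) = 17.1172
d((-4, 12), (2, 9)) = 6.7082
d((-3, 20), (5, -2)) = 23.4094
d((-3, 20), (-12, -21)) = 41.9762
d((-3, 20), (4, 12)) = 10.6301
d((-3, 20), (-15, -5)) = 27.7308
d((-3, 20), (-21, 14)) = 18.9737
d((-3, 20), (2, 9)) = 12.083
d((5, -2), (-12, -21)) = 25.4951
d((5, -2), (4, 12)) = 14.0357
d((5, -2), (-15, -5)) = 20.2237
d((5, -2), (-21, 14)) = 30.5287
d((5, -2), (2, 9)) = 11.4018
d((-12, -21), (4, 12)) = 36.6742
d((-12, -21), (-15, -5)) = 16.2788
d((-12, -21), (-21, 14)) = 36.1386
d((-12, -21), (2, 9)) = 33.1059
d((4, 12), (-15, -5)) = 25.4951
d((4, 12), (-21, 14)) = 25.0799
d((4, 12), (2, 9)) = 3.6056 <-- minimum
d((-15, -5), (-21, 14)) = 19.9249
d((-15, -5), (2, 9)) = 22.0227
d((-21, 14), (2, 9)) = 23.5372

Closest pair: (4, 12) and (2, 9) with distance 3.6056

The closest pair is (4, 12) and (2, 9) with Euclidean distance 3.6056. For 10 points, brute-force pairwise comparison is shown above. For large n, the divide-and-conquer algorithm (sort by x, recurse on halves, check the dividing strip) achieves O(n log n).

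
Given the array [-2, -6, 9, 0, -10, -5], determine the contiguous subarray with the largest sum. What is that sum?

Using Kadane's algorithm on [-2, -6, 9, 0, -10, -5]:

Scanning through the array:
Position 1 (value -6): max_ending_here = -6, max_so_far = -2
Position 2 (value 9): max_ending_here = 9, max_so_far = 9
Position 3 (value 0): max_ending_here = 9, max_so_far = 9
Position 4 (value -10): max_ending_here = -1, max_so_far = 9
Position 5 (value -5): max_ending_here = -5, max_so_far = 9

Maximum subarray: [9]
Maximum sum: 9

The maximum subarray is [9] with sum 9. This subarray runs from index 2 to index 2.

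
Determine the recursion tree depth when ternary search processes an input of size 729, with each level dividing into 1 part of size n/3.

For divide and conquer with division factor 3:

Problem sizes at each level:
Level 0: 729
Level 1: 243
Level 2: 81
Level 3: 27
Level 4: 9
Level 5: 3
Level 6: 1

The root is level 0 and the size-1 base case is level 6 (the tree spans levels 0 through 6, i.e. 7 levels counting the root), so the depth is the number of divisions: log_3(729) = 6

The recursion tree depth is log_3(729) = 6. At each level, the problem size is divided by 3, so it takes 6 divisions to reduce to a base case of size 1. The algorithm makes 1 recursive call at each level.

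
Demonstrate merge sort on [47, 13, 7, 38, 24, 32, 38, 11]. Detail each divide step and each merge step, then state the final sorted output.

Merge sort trace:

Split: [47, 13, 7, 38, 24, 32, 38, 11] -> [47, 13, 7, 38] and [24, 32, 38, 11]
  Split: [47, 13, 7, 38] -> [47, 13] and [7, 38]
    Split: [47, 13] -> [47] and [13]
    Merge: [47] + [13] -> [13, 47]
    Split: [7, 38] -> [7] and [38]
    Merge: [7] + [38] -> [7, 38]
  Merge: [13, 47] + [7, 38] -> [7, 13, 38, 47]
  Split: [24, 32, 38, 11] -> [24, 32] and [38, 11]
    Split: [24, 32] -> [24] and [32]
    Merge: [24] + [32] -> [24, 32]
    Split: [38, 11] -> [38] and [11]
    Merge: [38] + [11] -> [11, 38]
  Merge: [24, 32] + [11, 38] -> [11, 24, 32, 38]
Merge: [7, 13, 38, 47] + [11, 24, 32, 38] -> [7, 11, 13, 24, 32, 38, 38, 47]

Final sorted array: [7, 11, 13, 24, 32, 38, 38, 47]

The merge sort proceeds by recursively splitting the array and merging sorted halves.
After all merges, the sorted array is [7, 11, 13, 24, 32, 38, 38, 47].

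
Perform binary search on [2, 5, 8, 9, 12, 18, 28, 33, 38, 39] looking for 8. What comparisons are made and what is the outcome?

Binary search for 8 in [2, 5, 8, 9, 12, 18, 28, 33, 38, 39]:

lo=0, hi=9, mid=4, arr[mid]=12 -> 12 > 8, search left half
lo=0, hi=3, mid=1, arr[mid]=5 -> 5 < 8, search right half
lo=2, hi=3, mid=2, arr[mid]=8 -> Found target at index 2!

Binary search finds 8 at index 2 after 3 comparisons. The search repeatedly halves the search space by comparing with the middle element.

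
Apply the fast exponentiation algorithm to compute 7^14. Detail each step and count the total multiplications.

Computing 7^14 by squaring (build up from 7^1; each line after the first costs one multiplication):

7^1 = 7
7^2 = (7^1)^2 = 7^2 = 49
7^3 = 7 * 7^2 = 7 * 49 = 343
7^6 = (7^3)^2 = 343^2 = 117649
7^7 = 7 * 7^6 = 7 * 117649 = 823543
7^14 = (7^7)^2 = 823543^2 = 678223072849

Result: 678223072849
Multiplications needed: 5 (5 lines after 7^1)

7^14 = 678223072849. Using exponentiation by squaring, this requires 5 multiplications. The key idea: if the exponent is even, square the half-power; if odd, multiply by the base once.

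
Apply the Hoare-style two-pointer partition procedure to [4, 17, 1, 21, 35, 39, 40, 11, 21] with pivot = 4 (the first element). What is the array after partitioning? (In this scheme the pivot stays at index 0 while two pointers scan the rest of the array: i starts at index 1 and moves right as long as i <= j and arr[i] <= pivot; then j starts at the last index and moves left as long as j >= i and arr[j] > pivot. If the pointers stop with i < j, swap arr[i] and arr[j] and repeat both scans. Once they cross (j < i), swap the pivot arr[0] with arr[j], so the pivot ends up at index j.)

Hoare-style two-pointer partition with pivot = 4:

Initial array: [4, 17, 1, 21, 35, 39, 40, 11, 21]

Pointers start at i = 1, j = 8.
i stops at index 1 (arr[1]=17 > 4), j stops at index 2 (arr[2]=1 <= 4): swap arr[1] and arr[2], array becomes [4, 1, 17, 21, 35, 39, 40, 11, 21]
i ends at 2, j ends at 1: the pointers have crossed (j < i), so scanning stops.

Swap pivot arr[0] with arr[1] to place pivot at position 1: [1, 4, 17, 21, 35, 39, 40, 11, 21]
Pivot position: 1

After partitioning with pivot 4, the array becomes [1, 4, 17, 21, 35, 39, 40, 11, 21]. The pivot is placed at index 1. All elements to the left of the pivot are <= 4, and all elements to the right are > 4.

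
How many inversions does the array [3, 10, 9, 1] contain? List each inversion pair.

Finding inversions in [3, 10, 9, 1]:

(0, 3): arr[0]=3 > arr[3]=1
(1, 2): arr[1]=10 > arr[2]=9
(1, 3): arr[1]=10 > arr[3]=1
(2, 3): arr[2]=9 > arr[3]=1

Total inversions: 4

The array has 4 inversion(s): (0,3), (1,2), (1,3), (2,3). Each pair (i,j) satisfies i < j and arr[i] > arr[j].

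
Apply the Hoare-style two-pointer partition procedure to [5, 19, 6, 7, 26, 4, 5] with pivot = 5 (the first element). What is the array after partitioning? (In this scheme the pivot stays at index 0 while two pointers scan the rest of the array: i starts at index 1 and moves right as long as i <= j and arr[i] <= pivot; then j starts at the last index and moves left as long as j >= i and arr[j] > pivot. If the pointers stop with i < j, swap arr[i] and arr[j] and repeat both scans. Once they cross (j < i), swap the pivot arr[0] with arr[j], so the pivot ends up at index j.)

Hoare-style two-pointer partition with pivot = 5:

Initial array: [5, 19, 6, 7, 26, 4, 5]

Pointers start at i = 1, j = 6.
i stops at index 1 (arr[1]=19 > 5), j stops at index 6 (arr[6]=5 <= 5): swap arr[1] and arr[6], array becomes [5, 5, 6, 7, 26, 4, 19]
i stops at index 2 (arr[2]=6 > 5), j stops at index 5 (arr[5]=4 <= 5): swap arr[2] and arr[5], array becomes [5, 5, 4, 7, 26, 6, 19]
i ends at 3, j ends at 2: the pointers have crossed (j < i), so scanning stops.

Swap pivot arr[0] with arr[2] to place pivot at position 2: [4, 5, 5, 7, 26, 6, 19]
Pivot position: 2

After partitioning with pivot 5, the array becomes [4, 5, 5, 7, 26, 6, 19]. The pivot is placed at index 2. All elements to the left of the pivot are <= 5, and all elements to the right are > 5.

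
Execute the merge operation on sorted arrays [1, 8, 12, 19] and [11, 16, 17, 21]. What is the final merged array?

Merging process:

Compare 1 vs 11: take 1 from left. Merged: [1]
Compare 8 vs 11: take 8 from left. Merged: [1, 8]
Compare 12 vs 11: take 11 from right. Merged: [1, 8, 11]
Compare 12 vs 16: take 12 from left. Merged: [1, 8, 11, 12]
Compare 19 vs 16: take 16 from right. Merged: [1, 8, 11, 12, 16]
Compare 19 vs 17: take 17 from right. Merged: [1, 8, 11, 12, 16, 17]
Compare 19 vs 21: take 19 from left. Merged: [1, 8, 11, 12, 16, 17, 19]
Append remaining from right: [21]. Merged: [1, 8, 11, 12, 16, 17, 19, 21]

Final merged array: [1, 8, 11, 12, 16, 17, 19, 21]
Total comparisons: 7

The merged array is [1, 8, 11, 12, 16, 17, 19, 21], requiring 7 comparisons. The merge step runs in O(n) time where n is the total number of elements.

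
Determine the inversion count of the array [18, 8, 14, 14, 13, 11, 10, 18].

Finding inversions in [18, 8, 14, 14, 13, 11, 10, 18]:

(0, 1): arr[0]=18 > arr[1]=8
(0, 2): arr[0]=18 > arr[2]=14
(0, 3): arr[0]=18 > arr[3]=14
(0, 4): arr[0]=18 > arr[4]=13
(0, 5): arr[0]=18 > arr[5]=11
(0, 6): arr[0]=18 > arr[6]=10
(2, 4): arr[2]=14 > arr[4]=13
(2, 5): arr[2]=14 > arr[5]=11
(2, 6): arr[2]=14 > arr[6]=10
(3, 4): arr[3]=14 > arr[4]=13
(3, 5): arr[3]=14 > arr[5]=11
(3, 6): arr[3]=14 > arr[6]=10
(4, 5): arr[4]=13 > arr[5]=11
(4, 6): arr[4]=13 > arr[6]=10
(5, 6): arr[5]=11 > arr[6]=10

Total inversions: 15

The array has 15 inversion(s): (0,1), (0,2), (0,3), (0,4), (0,5), (0,6), (2,4), (2,5), (2,6), (3,4), (3,5), (3,6), (4,5), (4,6), (5,6). Each pair (i,j) satisfies i < j and arr[i] > arr[j].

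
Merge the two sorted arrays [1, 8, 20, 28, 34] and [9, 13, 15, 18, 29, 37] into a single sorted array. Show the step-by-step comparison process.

Merging process:

Compare 1 vs 9: take 1 from left. Merged: [1]
Compare 8 vs 9: take 8 from left. Merged: [1, 8]
Compare 20 vs 9: take 9 from right. Merged: [1, 8, 9]
Compare 20 vs 13: take 13 from right. Merged: [1, 8, 9, 13]
Compare 20 vs 15: take 15 from right. Merged: [1, 8, 9, 13, 15]
Compare 20 vs 18: take 18 from right. Merged: [1, 8, 9, 13, 15, 18]
Compare 20 vs 29: take 20 from left. Merged: [1, 8, 9, 13, 15, 18, 20]
Compare 28 vs 29: take 28 from left. Merged: [1, 8, 9, 13, 15, 18, 20, 28]
Compare 34 vs 29: take 29 from right. Merged: [1, 8, 9, 13, 15, 18, 20, 28, 29]
Compare 34 vs 37: take 34 from left. Merged: [1, 8, 9, 13, 15, 18, 20, 28, 29, 34]
Append remaining from right: [37]. Merged: [1, 8, 9, 13, 15, 18, 20, 28, 29, 34, 37]

Final merged array: [1, 8, 9, 13, 15, 18, 20, 28, 29, 34, 37]
Total comparisons: 10

The merged array is [1, 8, 9, 13, 15, 18, 20, 28, 29, 34, 37], requiring 10 comparisons. The merge step runs in O(n) time where n is the total number of elements.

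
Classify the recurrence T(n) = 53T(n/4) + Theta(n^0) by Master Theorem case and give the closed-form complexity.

Master Theorem for T(n) = 53T(n/4) + O(n^0):

a = 53, b = 4, c = 0
log_b(a) = log_4(53) = 2.8640

Case 1: c = 0 < log_4(53) = 2.8640
T(n) = O(n^(log_4 53))

For T(n) = 53T(n/4) + O(n^0): log_4(53) = 2.8640. This is Case 1 of the Master Theorem (c < log_b(a), work dominated by leaves), giving O(n^(log_4 53)).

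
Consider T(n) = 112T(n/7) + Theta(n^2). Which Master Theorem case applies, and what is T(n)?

Master Theorem for T(n) = 112T(n/7) + O(n^2):

a = 112, b = 7, c = 2
log_b(a) = log_7(112) = 2.4248

Case 1: c = 2 < log_7(112) = 2.4248
T(n) = O(n^(log_7 112))

For T(n) = 112T(n/7) + O(n^2): log_7(112) = 2.4248. This is Case 1 of the Master Theorem (c < log_b(a), work dominated by leaves), giving O(n^(log_7 112)).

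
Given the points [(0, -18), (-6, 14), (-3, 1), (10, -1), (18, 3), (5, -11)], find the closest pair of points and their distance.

Computing all pairwise distances among 6 points:

d((0, -18), (-6, 14)) = 32.5576
d((0, -18), (-3, 1)) = 19.2354
d((0, -18), (10, -1)) = 19.7231
d((0, -18), (18, 3)) = 27.6586
d((0, -18), (5, -11)) = 8.6023 <-- minimum
d((-6, 14), (-3, 1)) = 13.3417
d((-6, 14), (10, -1)) = 21.9317
d((-6, 14), (18, 3)) = 26.4008
d((-6, 14), (5, -11)) = 27.313
d((-3, 1), (10, -1)) = 13.1529
d((-3, 1), (18, 3)) = 21.095
d((-3, 1), (5, -11)) = 14.4222
d((10, -1), (18, 3)) = 8.9443
d((10, -1), (5, -11)) = 11.1803
d((18, 3), (5, -11)) = 19.105

Closest pair: (0, -18) and (5, -11) with distance 8.6023

The closest pair is (0, -18) and (5, -11) with Euclidean distance 8.6023. For 6 points, brute-force pairwise comparison is shown above. For large n, the divide-and-conquer algorithm (sort by x, recurse on halves, check the dividing strip) achieves O(n log n).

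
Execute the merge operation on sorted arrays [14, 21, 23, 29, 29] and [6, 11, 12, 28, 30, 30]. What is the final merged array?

Merging process:

Compare 14 vs 6: take 6 from right. Merged: [6]
Compare 14 vs 11: take 11 from right. Merged: [6, 11]
Compare 14 vs 12: take 12 from right. Merged: [6, 11, 12]
Compare 14 vs 28: take 14 from left. Merged: [6, 11, 12, 14]
Compare 21 vs 28: take 21 from left. Merged: [6, 11, 12, 14, 21]
Compare 23 vs 28: take 23 from left. Merged: [6, 11, 12, 14, 21, 23]
Compare 29 vs 28: take 28 from right. Merged: [6, 11, 12, 14, 21, 23, 28]
Compare 29 vs 30: take 29 from left. Merged: [6, 11, 12, 14, 21, 23, 28, 29]
Compare 29 vs 30: take 29 from left. Merged: [6, 11, 12, 14, 21, 23, 28, 29, 29]
Append remaining from right: [30, 30]. Merged: [6, 11, 12, 14, 21, 23, 28, 29, 29, 30, 30]

Final merged array: [6, 11, 12, 14, 21, 23, 28, 29, 29, 30, 30]
Total comparisons: 9

The merged array is [6, 11, 12, 14, 21, 23, 28, 29, 29, 30, 30], requiring 9 comparisons. The merge step runs in O(n) time where n is the total number of elements.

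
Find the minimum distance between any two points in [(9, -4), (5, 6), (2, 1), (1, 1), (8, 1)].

Computing all pairwise distances among 5 points:

d((9, -4), (5, 6)) = 10.7703
d((9, -4), (2, 1)) = 8.6023
d((9, -4), (1, 1)) = 9.434
d((9, -4), (8, 1)) = 5.099
d((5, 6), (2, 1)) = 5.831
d((5, 6), (1, 1)) = 6.4031
d((5, 6), (8, 1)) = 5.831
d((2, 1), (1, 1)) = 1.0 <-- minimum
d((2, 1), (8, 1)) = 6.0
d((1, 1), (8, 1)) = 7.0

Closest pair: (2, 1) and (1, 1) with distance 1.0

The closest pair is (2, 1) and (1, 1) with Euclidean distance 1.0. For 5 points, brute-force pairwise comparison is shown above. For large n, the divide-and-conquer algorithm (sort by x, recurse on halves, check the dividing strip) achieves O(n log n).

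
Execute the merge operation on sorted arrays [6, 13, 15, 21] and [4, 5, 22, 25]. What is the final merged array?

Merging process:

Compare 6 vs 4: take 4 from right. Merged: [4]
Compare 6 vs 5: take 5 from right. Merged: [4, 5]
Compare 6 vs 22: take 6 from left. Merged: [4, 5, 6]
Compare 13 vs 22: take 13 from left. Merged: [4, 5, 6, 13]
Compare 15 vs 22: take 15 from left. Merged: [4, 5, 6, 13, 15]
Compare 21 vs 22: take 21 from left. Merged: [4, 5, 6, 13, 15, 21]
Append remaining from right: [22, 25]. Merged: [4, 5, 6, 13, 15, 21, 22, 25]

Final merged array: [4, 5, 6, 13, 15, 21, 22, 25]
Total comparisons: 6

The merged array is [4, 5, 6, 13, 15, 21, 22, 25], requiring 6 comparisons. The merge step runs in O(n) time where n is the total number of elements.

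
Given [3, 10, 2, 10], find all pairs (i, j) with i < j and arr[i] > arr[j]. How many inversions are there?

Finding inversions in [3, 10, 2, 10]:

(0, 2): arr[0]=3 > arr[2]=2
(1, 2): arr[1]=10 > arr[2]=2

Total inversions: 2

The array has 2 inversion(s): (0,2), (1,2). Each pair (i,j) satisfies i < j and arr[i] > arr[j].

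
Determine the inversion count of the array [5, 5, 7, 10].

Finding inversions in [5, 5, 7, 10]:


Total inversions: 0

The array has 0 inversions. It is already sorted.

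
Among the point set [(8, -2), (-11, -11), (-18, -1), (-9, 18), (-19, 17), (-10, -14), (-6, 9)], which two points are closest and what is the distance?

Computing all pairwise distances among 7 points:

d((8, -2), (-11, -11)) = 21.0238
d((8, -2), (-18, -1)) = 26.0192
d((8, -2), (-9, 18)) = 26.2488
d((8, -2), (-19, 17)) = 33.0151
d((8, -2), (-10, -14)) = 21.6333
d((8, -2), (-6, 9)) = 17.8045
d((-11, -11), (-18, -1)) = 12.2066
d((-11, -11), (-9, 18)) = 29.0689
d((-11, -11), (-19, 17)) = 29.1204
d((-11, -11), (-10, -14)) = 3.1623 <-- minimum
d((-11, -11), (-6, 9)) = 20.6155
d((-18, -1), (-9, 18)) = 21.0238
d((-18, -1), (-19, 17)) = 18.0278
d((-18, -1), (-10, -14)) = 15.2643
d((-18, -1), (-6, 9)) = 15.6205
d((-9, 18), (-19, 17)) = 10.0499
d((-9, 18), (-10, -14)) = 32.0156
d((-9, 18), (-6, 9)) = 9.4868
d((-19, 17), (-10, -14)) = 32.28
d((-19, 17), (-6, 9)) = 15.2643
d((-10, -14), (-6, 9)) = 23.3452

Closest pair: (-11, -11) and (-10, -14) with distance 3.1623

The closest pair is (-11, -11) and (-10, -14) with Euclidean distance 3.1623. For 7 points, brute-force pairwise comparison is shown above. For large n, the divide-and-conquer algorithm (sort by x, recurse on halves, check the dividing strip) achieves O(n log n).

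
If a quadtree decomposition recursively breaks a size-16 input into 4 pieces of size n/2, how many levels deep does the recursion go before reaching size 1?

For divide and conquer with division factor 2:

Problem sizes at each level:
Level 0: 16
Level 1: 8
Level 2: 4
Level 3: 2
Level 4: 1

The root is level 0 and the size-1 base case is level 4 (the tree spans levels 0 through 4, i.e. 5 levels counting the root), so the depth is the number of divisions: log_2(16) = 4

The recursion tree depth is log_2(16) = 4. At each level, the problem size is divided by 2, so it takes 4 divisions to reduce to a base case of size 1. The algorithm makes 4 recursive calls at each level.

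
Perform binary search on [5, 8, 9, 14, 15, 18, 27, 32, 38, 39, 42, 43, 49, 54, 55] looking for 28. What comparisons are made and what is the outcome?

Binary search for 28 in [5, 8, 9, 14, 15, 18, 27, 32, 38, 39, 42, 43, 49, 54, 55]:

lo=0, hi=14, mid=7, arr[mid]=32 -> 32 > 28, search left half
lo=0, hi=6, mid=3, arr[mid]=14 -> 14 < 28, search right half
lo=4, hi=6, mid=5, arr[mid]=18 -> 18 < 28, search right half
lo=6, hi=6, mid=6, arr[mid]=27 -> 27 < 28, search right half
lo=7 > hi=6, target 28 not found

Binary search determines that 28 is not in the array after 4 comparisons. The search space was exhausted without finding the target.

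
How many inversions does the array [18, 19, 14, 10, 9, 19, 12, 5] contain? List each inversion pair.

Finding inversions in [18, 19, 14, 10, 9, 19, 12, 5]:

(0, 2): arr[0]=18 > arr[2]=14
(0, 3): arr[0]=18 > arr[3]=10
(0, 4): arr[0]=18 > arr[4]=9
(0, 6): arr[0]=18 > arr[6]=12
(0, 7): arr[0]=18 > arr[7]=5
(1, 2): arr[1]=19 > arr[2]=14
(1, 3): arr[1]=19 > arr[3]=10
(1, 4): arr[1]=19 > arr[4]=9
(1, 6): arr[1]=19 > arr[6]=12
(1, 7): arr[1]=19 > arr[7]=5
(2, 3): arr[2]=14 > arr[3]=10
(2, 4): arr[2]=14 > arr[4]=9
(2, 6): arr[2]=14 > arr[6]=12
(2, 7): arr[2]=14 > arr[7]=5
(3, 4): arr[3]=10 > arr[4]=9
(3, 7): arr[3]=10 > arr[7]=5
(4, 7): arr[4]=9 > arr[7]=5
(5, 6): arr[5]=19 > arr[6]=12
(5, 7): arr[5]=19 > arr[7]=5
(6, 7): arr[6]=12 > arr[7]=5

Total inversions: 20

The array has 20 inversion(s): (0,2), (0,3), (0,4), (0,6), (0,7), (1,2), (1,3), (1,4), (1,6), (1,7), (2,3), (2,4), (2,6), (2,7), (3,4), (3,7), (4,7), (5,6), (5,7), (6,7). Each pair (i,j) satisfies i < j and arr[i] > arr[j].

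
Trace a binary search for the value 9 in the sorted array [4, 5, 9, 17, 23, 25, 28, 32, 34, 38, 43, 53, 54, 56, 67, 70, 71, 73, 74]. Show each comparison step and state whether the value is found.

Binary search for 9 in [4, 5, 9, 17, 23, 25, 28, 32, 34, 38, 43, 53, 54, 56, 67, 70, 71, 73, 74]:

lo=0, hi=18, mid=9, arr[mid]=38 -> 38 > 9, search left half
lo=0, hi=8, mid=4, arr[mid]=23 -> 23 > 9, search left half
lo=0, hi=3, mid=1, arr[mid]=5 -> 5 < 9, search right half
lo=2, hi=3, mid=2, arr[mid]=9 -> Found target at index 2!

Binary search finds 9 at index 2 after 4 comparisons. The search repeatedly halves the search space by comparing with the middle element.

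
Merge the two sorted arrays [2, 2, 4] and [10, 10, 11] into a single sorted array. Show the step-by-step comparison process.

Merging process:

Compare 2 vs 10: take 2 from left. Merged: [2]
Compare 2 vs 10: take 2 from left. Merged: [2, 2]
Compare 4 vs 10: take 4 from left. Merged: [2, 2, 4]
Append remaining from right: [10, 10, 11]. Merged: [2, 2, 4, 10, 10, 11]

Final merged array: [2, 2, 4, 10, 10, 11]
Total comparisons: 3

The merged array is [2, 2, 4, 10, 10, 11], requiring 3 comparisons. The merge step runs in O(n) time where n is the total number of elements.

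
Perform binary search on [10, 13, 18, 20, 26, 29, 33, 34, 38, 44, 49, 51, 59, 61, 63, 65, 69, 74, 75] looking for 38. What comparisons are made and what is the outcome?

Binary search for 38 in [10, 13, 18, 20, 26, 29, 33, 34, 38, 44, 49, 51, 59, 61, 63, 65, 69, 74, 75]:

lo=0, hi=18, mid=9, arr[mid]=44 -> 44 > 38, search left half
lo=0, hi=8, mid=4, arr[mid]=26 -> 26 < 38, search right half
lo=5, hi=8, mid=6, arr[mid]=33 -> 33 < 38, search right half
lo=7, hi=8, mid=7, arr[mid]=34 -> 34 < 38, search right half
lo=8, hi=8, mid=8, arr[mid]=38 -> Found target at index 8!

Binary search finds 38 at index 8 after 5 comparisons. The search repeatedly halves the search space by comparing with the middle element.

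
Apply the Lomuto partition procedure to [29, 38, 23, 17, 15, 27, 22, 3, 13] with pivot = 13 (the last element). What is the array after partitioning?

Lomuto partition with pivot = 13:

Initial array: [29, 38, 23, 17, 15, 27, 22, 3, 13]

arr[0]=29 > 13: no swap
arr[1]=38 > 13: no swap
arr[2]=23 > 13: no swap
arr[3]=17 > 13: no swap
arr[4]=15 > 13: no swap
arr[5]=27 > 13: no swap
arr[6]=22 > 13: no swap
arr[7]=3 <= 13: swap with position 0, array becomes [3, 38, 23, 17, 15, 27, 22, 29, 13]

Place pivot at position 1: [3, 13, 23, 17, 15, 27, 22, 29, 38]
Pivot position: 1

After partitioning with pivot 13, the array becomes [3, 13, 23, 17, 15, 27, 22, 29, 38]. The pivot is placed at index 1. All elements to the left of the pivot are <= 13, and all elements to the right are > 13.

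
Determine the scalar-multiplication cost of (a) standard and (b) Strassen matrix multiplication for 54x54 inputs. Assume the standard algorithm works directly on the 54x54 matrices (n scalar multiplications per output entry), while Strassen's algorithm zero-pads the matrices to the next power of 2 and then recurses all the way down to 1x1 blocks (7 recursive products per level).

Matrix multiplication for 54x54 matrices:

Strassen's algorithm requires power-of-2 dimensions. Pad 54x54 to 64x64 (next power of 2).

Standard algorithm: 54^3 = 157464 multiplications
Strassen's algorithm: 7^(log2(64)) = 7^6 = 117649 multiplications
Savings: 157464 - 117649 = 39815 multiplications

Standard: 157464 multiplications (54^3). Strassen: 117649 multiplications (7^6, after padding to 64x64). Strassen reduces 8 recursive multiplications to 7 at each level.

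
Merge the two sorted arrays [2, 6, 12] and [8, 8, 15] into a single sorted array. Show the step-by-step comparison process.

Merging process:

Compare 2 vs 8: take 2 from left. Merged: [2]
Compare 6 vs 8: take 6 from left. Merged: [2, 6]
Compare 12 vs 8: take 8 from right. Merged: [2, 6, 8]
Compare 12 vs 8: take 8 from right. Merged: [2, 6, 8, 8]
Compare 12 vs 15: take 12 from left. Merged: [2, 6, 8, 8, 12]
Append remaining from right: [15]. Merged: [2, 6, 8, 8, 12, 15]

Final merged array: [2, 6, 8, 8, 12, 15]
Total comparisons: 5

The merged array is [2, 6, 8, 8, 12, 15], requiring 5 comparisons. The merge step runs in O(n) time where n is the total number of elements.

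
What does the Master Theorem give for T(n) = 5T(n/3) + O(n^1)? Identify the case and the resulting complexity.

Master Theorem for T(n) = 5T(n/3) + O(n^1):

a = 5, b = 3, c = 1
log_b(a) = log_3(5) = 1.4650

Case 1: c = 1 < log_3(5) = 1.4650
T(n) = O(n^(log_3 5))

For T(n) = 5T(n/3) + O(n^1): log_3(5) = 1.4650. This is Case 1 of the Master Theorem (c < log_b(a), work dominated by leaves), giving O(n^(log_3 5)).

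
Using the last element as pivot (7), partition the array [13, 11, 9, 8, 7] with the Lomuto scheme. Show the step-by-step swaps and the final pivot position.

Lomuto partition with pivot = 7:

Initial array: [13, 11, 9, 8, 7]

arr[0]=13 > 7: no swap
arr[1]=11 > 7: no swap
arr[2]=9 > 7: no swap
arr[3]=8 > 7: no swap

Place pivot at position 0: [7, 11, 9, 8, 13]
Pivot position: 0

After partitioning with pivot 7, the array becomes [7, 11, 9, 8, 13]. The pivot is placed at index 0. All elements to the left of the pivot are <= 7, and all elements to the right are > 7.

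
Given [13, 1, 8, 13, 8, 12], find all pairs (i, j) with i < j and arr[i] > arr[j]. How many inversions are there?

Finding inversions in [13, 1, 8, 13, 8, 12]:

(0, 1): arr[0]=13 > arr[1]=1
(0, 2): arr[0]=13 > arr[2]=8
(0, 4): arr[0]=13 > arr[4]=8
(0, 5): arr[0]=13 > arr[5]=12
(3, 4): arr[3]=13 > arr[4]=8
(3, 5): arr[3]=13 > arr[5]=12

Total inversions: 6

The array has 6 inversion(s): (0,1), (0,2), (0,4), (0,5), (3,4), (3,5). Each pair (i,j) satisfies i < j and arr[i] > arr[j].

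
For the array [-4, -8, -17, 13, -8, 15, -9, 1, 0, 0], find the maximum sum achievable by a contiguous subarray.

Using Kadane's algorithm on [-4, -8, -17, 13, -8, 15, -9, 1, 0, 0]:

Scanning through the array:
Position 1 (value -8): max_ending_here = -8, max_so_far = -4
Position 2 (value -17): max_ending_here = -17, max_so_far = -4
Position 3 (value 13): max_ending_here = 13, max_so_far = 13
Position 4 (value -8): max_ending_here = 5, max_so_far = 13
Position 5 (value 15): max_ending_here = 20, max_so_far = 20
Position 6 (value -9): max_ending_here = 11, max_so_far = 20
Position 7 (value 1): max_ending_here = 12, max_so_far = 20
Position 8 (value 0): max_ending_here = 12, max_so_far = 20
Position 9 (value 0): max_ending_here = 12, max_so_far = 20

Maximum subarray: [13, -8, 15]
Maximum sum: 20

The maximum subarray is [13, -8, 15] with sum 20. This subarray runs from index 3 to index 5.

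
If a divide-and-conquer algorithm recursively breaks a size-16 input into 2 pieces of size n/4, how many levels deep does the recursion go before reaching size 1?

For divide and conquer with division factor 4:

Problem sizes at each level:
Level 0: 16
Level 1: 4
Level 2: 1

The root is level 0 and the size-1 base case is level 2 (the tree spans levels 0 through 2, i.e. 3 levels counting the root), so the depth is the number of divisions: log_4(16) = 2

The recursion tree depth is log_4(16) = 2. At each level, the problem size is divided by 4, so it takes 2 divisions to reduce to a base case of size 1. The algorithm makes 2 recursive calls at each level.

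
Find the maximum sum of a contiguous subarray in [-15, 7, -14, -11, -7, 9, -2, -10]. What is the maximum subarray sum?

Using Kadane's algorithm on [-15, 7, -14, -11, -7, 9, -2, -10]:

Scanning through the array:
Position 1 (value 7): max_ending_here = 7, max_so_far = 7
Position 2 (value -14): max_ending_here = -7, max_so_far = 7
Position 3 (value -11): max_ending_here = -11, max_so_far = 7
Position 4 (value -7): max_ending_here = -7, max_so_far = 7
Position 5 (value 9): max_ending_here = 9, max_so_far = 9
Position 6 (value -2): max_ending_here = 7, max_so_far = 9
Position 7 (value -10): max_ending_here = -3, max_so_far = 9

Maximum subarray: [9]
Maximum sum: 9

The maximum subarray is [9] with sum 9. This subarray runs from index 5 to index 5.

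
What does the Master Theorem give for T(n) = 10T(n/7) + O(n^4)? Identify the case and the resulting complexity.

Master Theorem for T(n) = 10T(n/7) + O(n^4):

a = 10, b = 7, c = 4
log_b(a) = log_7(10) = 1.1833

Case 3: c = 4 > log_7(10) = 1.1833
T(n) = O(n^4) = O(n^4)

For T(n) = 10T(n/7) + O(n^4): log_7(10) = 1.1833. This is Case 3 of the Master Theorem (c > log_b(a), work dominated by root), giving O(n^4).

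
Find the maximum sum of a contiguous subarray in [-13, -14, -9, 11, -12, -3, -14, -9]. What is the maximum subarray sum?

Using Kadane's algorithm on [-13, -14, -9, 11, -12, -3, -14, -9]:

Scanning through the array:
Position 1 (value -14): max_ending_here = -14, max_so_far = -13
Position 2 (value -9): max_ending_here = -9, max_so_far = -9
Position 3 (value 11): max_ending_here = 11, max_so_far = 11
Position 4 (value -12): max_ending_here = -1, max_so_far = 11
Position 5 (value -3): max_ending_here = -3, max_so_far = 11
Position 6 (value -14): max_ending_here = -14, max_so_far = 11
Position 7 (value -9): max_ending_here = -9, max_so_far = 11

Maximum subarray: [11]
Maximum sum: 11

The maximum subarray is [11] with sum 11. This subarray runs from index 3 to index 3.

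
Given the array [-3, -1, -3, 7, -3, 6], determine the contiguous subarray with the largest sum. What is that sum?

Using Kadane's algorithm on [-3, -1, -3, 7, -3, 6]:

Scanning through the array:
Position 1 (value -1): max_ending_here = -1, max_so_far = -1
Position 2 (value -3): max_ending_here = -3, max_so_far = -1
Position 3 (value 7): max_ending_here = 7, max_so_far = 7
Position 4 (value -3): max_ending_here = 4, max_so_far = 7
Position 5 (value 6): max_ending_here = 10, max_so_far = 10

Maximum subarray: [7, -3, 6]
Maximum sum: 10

The maximum subarray is [7, -3, 6] with sum 10. This subarray runs from index 3 to index 5.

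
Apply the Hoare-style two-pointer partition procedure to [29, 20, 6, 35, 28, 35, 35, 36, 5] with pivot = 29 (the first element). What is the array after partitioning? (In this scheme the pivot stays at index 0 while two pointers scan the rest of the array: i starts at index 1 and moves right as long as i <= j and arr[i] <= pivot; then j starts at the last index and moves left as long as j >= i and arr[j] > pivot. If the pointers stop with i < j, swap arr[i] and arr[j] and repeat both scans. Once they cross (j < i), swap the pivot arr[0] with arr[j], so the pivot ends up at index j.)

Hoare-style two-pointer partition with pivot = 29:

Initial array: [29, 20, 6, 35, 28, 35, 35, 36, 5]

Pointers start at i = 1, j = 8.
i stops at index 3 (arr[3]=35 > 29), j stops at index 8 (arr[8]=5 <= 29): swap arr[3] and arr[8], array becomes [29, 20, 6, 5, 28, 35, 35, 36, 35]
i ends at 5, j ends at 4: the pointers have crossed (j < i), so scanning stops.

Swap pivot arr[0] with arr[4] to place pivot at position 4: [28, 20, 6, 5, 29, 35, 35, 36, 35]
Pivot position: 4

After partitioning with pivot 29, the array becomes [28, 20, 6, 5, 29, 35, 35, 36, 35]. The pivot is placed at index 4. All elements to the left of the pivot are <= 29, and all elements to the right are > 29.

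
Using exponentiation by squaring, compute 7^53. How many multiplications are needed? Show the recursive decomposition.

Computing 7^53 by squaring (build up from 7^1; each line after the first costs one multiplication):

7^1 = 7
7^2 = (7^1)^2 = 7^2 = 49
7^3 = 7 * 7^2 = 7 * 49 = 343
7^6 = (7^3)^2 = 343^2 = 117649
7^12 = (7^6)^2 = 117649^2 = 13841287201
7^13 = 7 * 7^12 = 7 * 13841287201 = 96889010407
7^26 = (7^13)^2 = 96889010407^2 = 9387480337647754305649
7^52 = (7^26)^2 = 9387480337647754305649^2 = 88124787089723195184393736687912818113311201
7^53 = 7 * 7^52 = 7 * 88124787089723195184393736687912818113311201 = 616873509628062366290756156815389726793178407

Result: 616873509628062366290756156815389726793178407
Multiplications needed: 8 (8 lines after 7^1)

7^53 = 616873509628062366290756156815389726793178407. Using exponentiation by squaring, this requires 8 multiplications. The key idea: if the exponent is even, square the half-power; if odd, multiply by the base once.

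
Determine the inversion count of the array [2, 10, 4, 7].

Finding inversions in [2, 10, 4, 7]:

(1, 2): arr[1]=10 > arr[2]=4
(1, 3): arr[1]=10 > arr[3]=7

Total inversions: 2

The array has 2 inversion(s): (1,2), (1,3). Each pair (i,j) satisfies i < j and arr[i] > arr[j].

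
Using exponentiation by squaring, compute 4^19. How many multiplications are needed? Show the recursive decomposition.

Computing 4^19 by squaring (build up from 4^1; each line after the first costs one multiplication):

4^1 = 4
4^2 = (4^1)^2 = 4^2 = 16
4^4 = (4^2)^2 = 16^2 = 256
4^8 = (4^4)^2 = 256^2 = 65536
4^9 = 4 * 4^8 = 4 * 65536 = 262144
4^18 = (4^9)^2 = 262144^2 = 68719476736
4^19 = 4 * 4^18 = 4 * 68719476736 = 274877906944

Result: 274877906944
Multiplications needed: 6 (6 lines after 4^1)

4^19 = 274877906944. Using exponentiation by squaring, this requires 6 multiplications. The key idea: if the exponent is even, square the half-power; if odd, multiply by the base once.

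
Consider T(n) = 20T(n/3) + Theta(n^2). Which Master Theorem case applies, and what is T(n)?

Master Theorem for T(n) = 20T(n/3) + O(n^2):

a = 20, b = 3, c = 2
log_b(a) = log_3(20) = 2.7268

Case 1: c = 2 < log_3(20) = 2.7268
T(n) = O(n^(log_3 20))

For T(n) = 20T(n/3) + O(n^2): log_3(20) = 2.7268. This is Case 1 of the Master Theorem (c < log_b(a), work dominated by leaves), giving O(n^(log_3 20)).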